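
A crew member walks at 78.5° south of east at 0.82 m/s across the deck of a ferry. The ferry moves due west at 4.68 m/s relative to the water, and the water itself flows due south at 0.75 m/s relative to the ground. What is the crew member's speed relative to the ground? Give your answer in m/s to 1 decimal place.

4.8 m/s

In east/north components (m/s): crew member relative to ferry = (0.163, -0.804); ferry relative to water = (-4.680, 0.000); water relative to ground = (0.000, -0.750).
Sum = (-4.517, -1.554) m/s.
Speed = |(-4.517, -1.554)| = 4.776 m/s.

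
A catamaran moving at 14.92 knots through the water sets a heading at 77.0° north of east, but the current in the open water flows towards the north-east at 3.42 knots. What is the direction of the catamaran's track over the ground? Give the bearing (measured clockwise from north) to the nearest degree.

019°

Taking east as x and north as y: velocity relative to the water = (3.356, 14.538) knots; the water relative to ground = (2.418, 2.418) knots.
Velocity relative to ground = (3.356, 14.538) + (2.418, 2.418) = (5.775, 16.956) knots.
Bearing = atan2(5.77, 16.96) = 18.81° clockwise from north.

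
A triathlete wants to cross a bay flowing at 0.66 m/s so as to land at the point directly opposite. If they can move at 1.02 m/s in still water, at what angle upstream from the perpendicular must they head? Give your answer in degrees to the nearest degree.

To cancel the current, the upstream component of the triathlete's velocity must equal the flow: 1.02 sin θ = 0.66.
sin θ = 0.66 / 1.02 = 0.6471.
θ = arcsin(0.6471) = 40.320°.

40°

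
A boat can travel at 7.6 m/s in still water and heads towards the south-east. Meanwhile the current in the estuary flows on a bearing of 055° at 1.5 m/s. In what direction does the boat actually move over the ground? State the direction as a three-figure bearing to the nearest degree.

Taking east as x and north as y: velocity relative to the water = (5.374, -5.374) m/s; the water relative to ground = (1.229, 0.860) m/s.
Velocity relative to ground = (5.374, -5.374) + (1.229, 0.860) = (6.603, -4.514) m/s.
Bearing = atan2(6.60, -4.51) = 124.36° clockwise from north.

124°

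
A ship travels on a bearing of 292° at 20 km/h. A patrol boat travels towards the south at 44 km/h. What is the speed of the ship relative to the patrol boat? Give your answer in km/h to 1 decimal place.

54.7 km/h

Taking east as x and north as y: ship velocity = (-18.544, 7.492) km/h; patrol boat velocity = (0.000, -44.000) km/h.
Velocity of ship relative to patrol boat = (-18.544, 7.492) − (0.000, -44.000) = (-18.544, 51.492) km/h.
Magnitude = |(-18.544, 51.492)| = 54.729 km/h.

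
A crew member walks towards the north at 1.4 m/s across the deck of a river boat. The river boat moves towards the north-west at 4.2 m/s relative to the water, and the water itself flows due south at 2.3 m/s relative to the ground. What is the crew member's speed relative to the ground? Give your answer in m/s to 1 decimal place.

3.6 m/s

In east/north components (m/s): crew member relative to river boat = (0.000, 1.400); river boat relative to water = (-2.970, 2.970); water relative to ground = (0.000, -2.300).
Sum = (-2.970, 2.070) m/s.
Speed = |(-2.970, 2.070)| = 3.620 m/s.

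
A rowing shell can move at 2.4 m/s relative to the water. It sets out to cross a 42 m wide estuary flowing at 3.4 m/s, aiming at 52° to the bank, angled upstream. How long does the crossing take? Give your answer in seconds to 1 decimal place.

The component of the rowing shell's velocity perpendicular to the bank is 2.4 × sin 52° = 1.891 m/s.
Only the cross-stream component determines the crossing time; the current contributes nothing perpendicular to the bank.
Time = 42 / 1.891 = 22.208 s.

22.2 s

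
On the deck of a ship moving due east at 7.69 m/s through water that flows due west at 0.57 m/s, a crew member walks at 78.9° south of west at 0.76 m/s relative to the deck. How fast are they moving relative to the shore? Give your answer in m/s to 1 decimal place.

In east/north components (m/s): crew member relative to ship = (-0.146, -0.746); ship relative to water = (7.690, 0.000); water relative to ground = (-0.570, 0.000).
Sum = (6.974, -0.746) m/s.
Speed = |(6.974, -0.746)| = 7.013 m/s.

7.0 m/s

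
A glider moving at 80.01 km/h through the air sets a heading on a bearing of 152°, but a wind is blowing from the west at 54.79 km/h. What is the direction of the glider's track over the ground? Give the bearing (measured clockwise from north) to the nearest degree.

127°

Taking east as x and north as y: velocity relative to the air = (37.562, -70.645) km/h; the air relative to ground = (54.790, 0.000) km/h.
Velocity relative to ground = (37.562, -70.645) + (54.790, 0.000) = (92.352, -70.645) km/h.
Bearing = atan2(92.35, -70.64) = 127.41° clockwise from north.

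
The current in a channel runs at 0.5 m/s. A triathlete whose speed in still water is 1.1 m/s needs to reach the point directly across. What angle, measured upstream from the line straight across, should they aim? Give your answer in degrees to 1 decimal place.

To cancel the current, the upstream component of the triathlete's velocity must equal the flow: 1.1 sin θ = 0.5.
sin θ = 0.5 / 1.1 = 0.4545.
θ = arcsin(0.4545) = 27.036°.

27.0°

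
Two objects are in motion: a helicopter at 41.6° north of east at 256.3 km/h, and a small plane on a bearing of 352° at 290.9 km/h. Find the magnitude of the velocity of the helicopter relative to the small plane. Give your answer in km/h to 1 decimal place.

Taking east as x and north as y: helicopter velocity = (191.661, 170.164) km/h; small plane velocity = (-40.485, 288.069) km/h.
Velocity of helicopter relative to small plane = (191.661, 170.164) − (-40.485, 288.069) = (232.146, -117.905) km/h.
Magnitude = |(232.146, -117.905)| = 260.372 km/h.

260.4 km/h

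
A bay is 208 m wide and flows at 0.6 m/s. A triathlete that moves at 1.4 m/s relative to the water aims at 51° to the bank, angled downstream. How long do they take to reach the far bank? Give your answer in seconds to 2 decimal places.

The component of the triathlete's velocity perpendicular to the bank is 1.4 × sin 51° = 1.088 m/s.
The flow acts along the bank and has no component across it.
Time = 208 / 1.088 = 191.176 s.

191.18 s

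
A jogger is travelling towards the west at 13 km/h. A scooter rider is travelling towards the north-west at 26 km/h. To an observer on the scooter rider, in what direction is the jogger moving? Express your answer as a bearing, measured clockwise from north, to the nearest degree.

164°

Taking east as x and north as y: jogger velocity = (-13.000, 0.000) km/h; scooter rider velocity = (-18.385, 18.385) km/h.
Velocity of jogger relative to scooter rider = (-13.000, 0.000) − (-18.385, 18.385) = (5.385, -18.385) km/h.
Bearing = atan2(5.38, -18.38) = 163.68° clockwise from north.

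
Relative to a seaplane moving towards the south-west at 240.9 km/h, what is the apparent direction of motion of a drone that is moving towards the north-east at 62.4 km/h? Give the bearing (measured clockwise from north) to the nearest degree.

045°

Taking east as x and north as y: drone velocity = (44.123, 44.123) km/h; seaplane velocity = (-170.342, -170.342) km/h.
Velocity of drone relative to seaplane = (44.123, 44.123) − (-170.342, -170.342) = (214.465, 214.465) km/h.
Bearing = atan2(214.47, 214.47) = 45.00° clockwise from north.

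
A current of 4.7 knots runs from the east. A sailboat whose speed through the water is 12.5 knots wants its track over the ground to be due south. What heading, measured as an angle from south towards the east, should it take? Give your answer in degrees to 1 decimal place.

22.1°

The current pushes perpendicular to the desired track; the heading must have a component into the current equal to 4.7 knots: 12.5 sin θ = 4.7.
sin θ = 0.3760, so θ = 22.086°.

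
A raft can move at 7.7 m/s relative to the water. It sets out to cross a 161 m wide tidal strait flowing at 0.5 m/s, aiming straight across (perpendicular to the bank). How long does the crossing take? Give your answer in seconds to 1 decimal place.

20.9 s

The component of the raft's velocity perpendicular to the bank is 7.7 m/s.
The flow acts along the bank and has no component across it.
Time = 161 / 7.700 = 20.909 s.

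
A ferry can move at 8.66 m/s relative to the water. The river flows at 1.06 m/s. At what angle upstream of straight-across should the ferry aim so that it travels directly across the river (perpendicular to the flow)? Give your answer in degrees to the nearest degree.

To cancel the current, the upstream component of the ferry's velocity must equal the flow: 8.66 sin θ = 1.06.
sin θ = 1.06 / 8.66 = 0.1224.
θ = arcsin(0.1224) = 7.031°.

7°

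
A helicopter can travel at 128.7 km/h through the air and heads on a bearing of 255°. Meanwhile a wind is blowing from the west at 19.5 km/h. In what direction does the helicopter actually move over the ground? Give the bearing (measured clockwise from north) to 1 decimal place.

Taking east as x and north as y: velocity relative to the air = (-124.315, -33.310) km/h; the air relative to ground = (19.500, 0.000) km/h.
Velocity relative to ground = (-124.315, -33.310) + (19.500, 0.000) = (-104.815, -33.310) km/h.
Bearing = atan2(-104.81, -33.31) = 252.37° clockwise from north.

252.4°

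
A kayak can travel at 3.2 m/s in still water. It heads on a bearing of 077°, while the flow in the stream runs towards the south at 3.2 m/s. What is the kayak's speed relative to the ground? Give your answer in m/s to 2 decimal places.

3.98 m/s

Taking east as x and north as y: velocity relative to the water = (3.118, 0.720) m/s; the water relative to ground = (0.000, -3.200) m/s.
Velocity relative to ground = (3.118, 0.720) + (0.000, -3.200) = (3.118, -2.480) m/s.
Speed = |(3.118, -2.480)| = 3.984 m/s.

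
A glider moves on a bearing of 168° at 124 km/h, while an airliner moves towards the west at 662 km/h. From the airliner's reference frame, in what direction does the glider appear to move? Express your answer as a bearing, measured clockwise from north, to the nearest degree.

100°

Taking east as x and north as y: glider velocity = (25.781, -121.290) km/h; airliner velocity = (-662.000, 0.000) km/h.
Velocity of glider relative to airliner = (25.781, -121.290) − (-662.000, 0.000) = (687.781, -121.290) km/h.
Bearing = atan2(687.78, -121.29) = 100.00° clockwise from north.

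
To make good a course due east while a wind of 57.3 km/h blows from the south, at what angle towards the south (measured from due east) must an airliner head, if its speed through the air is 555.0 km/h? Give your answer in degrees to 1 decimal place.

The wind pushes perpendicular to the desired track; the heading must have a component into the wind equal to 57.3 km/h: 555.0 sin θ = 57.3.
sin θ = 0.1032, so θ = 5.926°.

5.9°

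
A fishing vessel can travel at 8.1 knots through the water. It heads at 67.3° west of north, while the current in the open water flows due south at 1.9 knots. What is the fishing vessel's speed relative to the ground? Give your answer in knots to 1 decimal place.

7.6 knots

Taking east as x and north as y: velocity relative to the water = (-7.473, 3.126) knots; the water relative to ground = (0.000, -1.900) knots.
Velocity relative to ground = (-7.473, 3.126) + (0.000, -1.900) = (-7.473, 1.226) knots.
Speed = |(-7.473, 1.226)| = 7.572 knots.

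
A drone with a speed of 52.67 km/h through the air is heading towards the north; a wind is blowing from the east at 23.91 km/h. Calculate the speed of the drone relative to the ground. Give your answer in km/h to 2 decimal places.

Taking east as x and north as y: velocity relative to the air = (0.000, 52.670) km/h; the air relative to ground = (-23.910, 0.000) km/h.
Velocity relative to ground = (0.000, 52.670) + (-23.910, 0.000) = (-23.910, 52.670) km/h.
Speed = |(-23.910, 52.670)| = 57.843 km/h.

57.84 km/h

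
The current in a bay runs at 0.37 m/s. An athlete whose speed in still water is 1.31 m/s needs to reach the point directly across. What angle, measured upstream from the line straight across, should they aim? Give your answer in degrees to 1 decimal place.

16.4°

To cancel the current, the upstream component of the athlete's velocity must equal the flow: 1.31 sin θ = 0.37.
sin θ = 0.37 / 1.31 = 0.2824.
θ = arcsin(0.2824) = 16.406°.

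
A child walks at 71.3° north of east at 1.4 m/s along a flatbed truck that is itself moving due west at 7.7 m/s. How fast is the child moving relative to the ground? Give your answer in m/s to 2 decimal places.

7.37 m/s

Taking east as x and north as y: flatbed truck velocity = (-7.700, 0.000) m/s; child velocity relative to flatbed truck = (0.449, 1.326) m/s.
Velocity relative to ground = (-7.700, 0.000) + (0.449, 1.326) = (-7.251, 1.326) m/s.
Speed = |(-7.251, 1.326)| = 7.371 m/s.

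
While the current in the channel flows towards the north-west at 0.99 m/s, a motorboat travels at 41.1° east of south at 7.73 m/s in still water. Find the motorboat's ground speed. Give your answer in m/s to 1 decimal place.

6.7 m/s

Taking east as x and north as y: velocity relative to the water = (5.082, -5.825) m/s; the water relative to ground = (-0.700, 0.700) m/s.
Velocity relative to ground = (5.082, -5.825) + (-0.700, 0.700) = (4.381, -5.125) m/s.
Speed = |(4.381, -5.125)| = 6.743 m/s.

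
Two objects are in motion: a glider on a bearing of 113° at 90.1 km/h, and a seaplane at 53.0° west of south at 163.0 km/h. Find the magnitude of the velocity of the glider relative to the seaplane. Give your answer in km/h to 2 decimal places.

Taking east as x and north as y: glider velocity = (82.937, -35.205) km/h; seaplane velocity = (-130.178, -98.096) km/h.
Velocity of glider relative to seaplane = (82.937, -35.205) − (-130.178, -98.096) = (213.115, 62.891) km/h.
Magnitude = |(213.115, 62.891)| = 222.201 km/h.

222.20 km/h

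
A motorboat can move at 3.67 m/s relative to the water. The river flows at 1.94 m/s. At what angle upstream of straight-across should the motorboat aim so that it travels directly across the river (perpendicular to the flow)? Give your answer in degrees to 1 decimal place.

To cancel the current, the upstream component of the motorboat's velocity must equal the flow: 3.67 sin θ = 1.94.
sin θ = 1.94 / 3.67 = 0.5286.
θ = arcsin(0.5286) = 31.912°.

31.9°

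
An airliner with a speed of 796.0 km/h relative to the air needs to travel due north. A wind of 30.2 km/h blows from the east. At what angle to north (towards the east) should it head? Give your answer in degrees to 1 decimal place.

The wind pushes perpendicular to the desired track; the heading must have a component into the wind equal to 30.2 km/h: 796.0 sin θ = 30.2.
sin θ = 0.0379, so θ = 2.174°.

2.2°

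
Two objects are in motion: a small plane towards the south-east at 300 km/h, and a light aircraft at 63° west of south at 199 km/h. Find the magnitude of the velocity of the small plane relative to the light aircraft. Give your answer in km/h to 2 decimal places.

Taking east as x and north as y: small plane velocity = (212.132, -212.132) km/h; light aircraft velocity = (-177.310, -90.344) km/h.
Velocity of small plane relative to light aircraft = (212.132, -212.132) − (-177.310, -90.344) = (389.442, -121.788) km/h.
Magnitude = |(389.442, -121.788)| = 408.041 km/h.

408.04 km/h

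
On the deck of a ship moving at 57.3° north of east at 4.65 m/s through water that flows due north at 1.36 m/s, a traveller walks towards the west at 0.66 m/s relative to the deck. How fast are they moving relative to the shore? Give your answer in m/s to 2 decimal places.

In east/north components (m/s): traveller relative to ship = (-0.660, 0.000); ship relative to water = (2.512, 3.913); water relative to ground = (0.000, 1.360).
Sum = (1.852, 5.273) m/s.
Speed = |(1.852, 5.273)| = 5.589 m/s.

5.59 m/s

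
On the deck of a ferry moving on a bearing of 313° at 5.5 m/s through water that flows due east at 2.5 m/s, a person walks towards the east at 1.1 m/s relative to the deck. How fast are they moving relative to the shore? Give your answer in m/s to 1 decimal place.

In east/north components (m/s): person relative to ferry = (1.100, 0.000); ferry relative to water = (-4.022, 3.751); water relative to ground = (2.500, 0.000).
Sum = (-0.422, 3.751) m/s.
Speed = |(-0.422, 3.751)| = 3.775 m/s.

3.8 m/s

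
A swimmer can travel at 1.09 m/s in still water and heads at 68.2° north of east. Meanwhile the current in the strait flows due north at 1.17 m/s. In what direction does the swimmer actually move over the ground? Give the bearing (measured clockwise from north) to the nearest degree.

011°

Taking east as x and north as y: velocity relative to the water = (0.405, 1.012) m/s; the water relative to ground = (0.000, 1.170) m/s.
Velocity relative to ground = (0.405, 1.012) + (0.000, 1.170) = (0.405, 2.182) m/s.
Bearing = atan2(0.40, 2.18) = 10.51° clockwise from north.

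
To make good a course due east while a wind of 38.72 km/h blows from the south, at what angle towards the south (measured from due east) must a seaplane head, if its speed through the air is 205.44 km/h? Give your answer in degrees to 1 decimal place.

10.9°

The wind pushes perpendicular to the desired track; the heading must have a component into the wind equal to 38.72 km/h: 205.44 sin θ = 38.72.
sin θ = 0.1885, so θ = 10.864°.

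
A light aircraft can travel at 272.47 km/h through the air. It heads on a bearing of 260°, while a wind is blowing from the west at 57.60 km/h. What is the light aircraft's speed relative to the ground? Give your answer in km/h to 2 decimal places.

Taking east as x and north as y: velocity relative to the air = (-268.331, -47.314) km/h; the air relative to ground = (57.600, 0.000) km/h.
Velocity relative to ground = (-268.331, -47.314) + (57.600, 0.000) = (-210.731, -47.314) km/h.
Speed = |(-210.731, -47.314)| = 215.977 km/h.

215.98 km/h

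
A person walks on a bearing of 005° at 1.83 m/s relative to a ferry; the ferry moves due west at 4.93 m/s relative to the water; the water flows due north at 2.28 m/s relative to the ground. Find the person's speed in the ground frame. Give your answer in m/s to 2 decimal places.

In east/north components (m/s): person relative to ferry = (0.159, 1.823); ferry relative to water = (-4.930, 0.000); water relative to ground = (0.000, 2.280).
Sum = (-4.771, 4.103) m/s.
Speed = |(-4.771, 4.103)| = 6.292 m/s.

6.29 m/s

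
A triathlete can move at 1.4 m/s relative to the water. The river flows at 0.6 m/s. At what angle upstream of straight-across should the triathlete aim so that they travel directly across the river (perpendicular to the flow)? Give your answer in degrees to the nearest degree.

To cancel the current, the upstream component of the triathlete's velocity must equal the flow: 1.4 sin θ = 0.6.
sin θ = 0.6 / 1.4 = 0.4286.
θ = arcsin(0.4286) = 25.377°.

25°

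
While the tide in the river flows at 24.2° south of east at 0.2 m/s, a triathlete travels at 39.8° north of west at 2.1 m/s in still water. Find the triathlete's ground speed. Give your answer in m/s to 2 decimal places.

1.91 m/s

Taking east as x and north as y: velocity relative to the water = (-1.613, 1.344) m/s; the water relative to ground = (0.182, -0.082) m/s.
Velocity relative to ground = (-1.613, 1.344) + (0.182, -0.082) = (-1.431, 1.262) m/s.
Speed = |(-1.431, 1.262)| = 1.908 m/s.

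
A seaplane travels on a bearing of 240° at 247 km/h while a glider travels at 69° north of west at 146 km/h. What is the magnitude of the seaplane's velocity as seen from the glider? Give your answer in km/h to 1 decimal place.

Taking east as x and north as y: seaplane velocity = (-213.908, -123.500) km/h; glider velocity = (-52.322, 136.303) km/h.
Velocity of seaplane relative to glider = (-213.908, -123.500) − (-52.322, 136.303) = (-161.587, -259.803) km/h.
Magnitude = |(-161.587, -259.803)| = 305.954 km/h.

306.0 km/h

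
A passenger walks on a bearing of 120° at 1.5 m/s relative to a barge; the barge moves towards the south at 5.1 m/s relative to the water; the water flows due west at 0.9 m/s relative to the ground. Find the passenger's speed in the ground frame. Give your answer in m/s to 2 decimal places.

5.86 m/s

In east/north components (m/s): passenger relative to barge = (1.299, -0.750); barge relative to water = (0.000, -5.100); water relative to ground = (-0.900, 0.000).
Sum = (0.399, -5.850) m/s.
Speed = |(0.399, -5.850)| = 5.864 m/s.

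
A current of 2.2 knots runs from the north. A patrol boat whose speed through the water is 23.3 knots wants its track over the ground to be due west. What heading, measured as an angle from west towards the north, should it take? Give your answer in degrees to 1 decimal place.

5.4°

The current pushes perpendicular to the desired track; the heading must have a component into the current equal to 2.2 knots: 23.3 sin θ = 2.2.
sin θ = 0.0944, so θ = 5.418°.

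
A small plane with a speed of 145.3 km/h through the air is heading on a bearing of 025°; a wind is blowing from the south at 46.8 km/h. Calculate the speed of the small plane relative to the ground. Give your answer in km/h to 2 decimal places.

Taking east as x and north as y: velocity relative to the air = (61.406, 131.687) km/h; the air relative to ground = (0.000, 46.800) km/h.
Velocity relative to ground = (61.406, 131.687) + (0.000, 46.800) = (61.406, 178.487) km/h.
Speed = |(61.406, 178.487)| = 188.754 km/h.

188.75 km/h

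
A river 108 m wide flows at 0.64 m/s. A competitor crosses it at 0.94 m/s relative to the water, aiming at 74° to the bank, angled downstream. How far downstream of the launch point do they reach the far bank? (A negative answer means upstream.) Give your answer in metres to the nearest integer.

107 m

Perpendicular speed = 0.904 m/s; crossing time = 108 / 0.904 = 119.524 s.
Net downstream speed = 0.899 m/s.
Drift = 0.899 × 119.524 = 107.464 m (downstream).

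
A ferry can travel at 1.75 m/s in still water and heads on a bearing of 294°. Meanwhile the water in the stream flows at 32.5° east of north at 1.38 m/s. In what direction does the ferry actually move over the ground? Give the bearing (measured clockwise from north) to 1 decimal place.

Taking east as x and north as y: velocity relative to the water = (-1.599, 0.712) m/s; the water relative to ground = (0.741, 1.164) m/s.
Velocity relative to ground = (-1.599, 0.712) + (0.741, 1.164) = (-0.857, 1.876) m/s.
Bearing = atan2(-0.86, 1.88) = 335.44° clockwise from north.

335.4°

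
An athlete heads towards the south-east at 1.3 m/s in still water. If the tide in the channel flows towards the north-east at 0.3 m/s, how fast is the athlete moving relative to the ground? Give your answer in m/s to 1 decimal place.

1.3 m/s

Taking east as x and north as y: velocity relative to the water = (0.919, -0.919) m/s; the water relative to ground = (0.212, 0.212) m/s.
Velocity relative to ground = (0.919, -0.919) + (0.212, 0.212) = (1.131, -0.707) m/s.
Speed = |(1.131, -0.707)| = 1.334 m/s.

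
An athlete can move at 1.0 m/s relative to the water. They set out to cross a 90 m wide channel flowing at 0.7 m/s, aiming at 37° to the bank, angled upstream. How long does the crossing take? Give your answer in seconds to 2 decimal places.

The component of the athlete's velocity perpendicular to the bank is 1.0 × sin 37° = 0.602 m/s.
The current is parallel to the bank, so it does not affect the crossing time.
Time = 90 / 0.602 = 149.548 s.

149.55 s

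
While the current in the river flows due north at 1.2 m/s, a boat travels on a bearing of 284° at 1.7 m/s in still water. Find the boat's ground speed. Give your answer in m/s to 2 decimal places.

Taking east as x and north as y: velocity relative to the water = (-1.650, 0.411) m/s; the water relative to ground = (0.000, 1.200) m/s.
Velocity relative to ground = (-1.650, 0.411) + (0.000, 1.200) = (-1.650, 1.611) m/s.
Speed = |(-1.650, 1.611)| = 2.306 m/s.

2.31 m/s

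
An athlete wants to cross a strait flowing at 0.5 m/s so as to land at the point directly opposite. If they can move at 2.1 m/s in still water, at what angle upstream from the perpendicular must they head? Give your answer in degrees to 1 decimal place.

13.8°

To cancel the current, the upstream component of the athlete's velocity must equal the flow: 2.1 sin θ = 0.5.
sin θ = 0.5 / 2.1 = 0.2381.
θ = arcsin(0.2381) = 13.774°.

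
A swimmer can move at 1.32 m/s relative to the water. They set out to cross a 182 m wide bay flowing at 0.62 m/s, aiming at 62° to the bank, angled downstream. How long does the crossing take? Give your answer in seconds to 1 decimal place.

156.2 s

The component of the swimmer's velocity perpendicular to the bank is 1.32 × sin 62° = 1.165 m/s.
Only the cross-stream component determines the crossing time; the current contributes nothing perpendicular to the bank.
Time = 182 / 1.165 = 156.157 s.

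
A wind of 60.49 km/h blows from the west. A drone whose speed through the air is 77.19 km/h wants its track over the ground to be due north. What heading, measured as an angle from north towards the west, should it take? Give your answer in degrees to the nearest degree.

The wind pushes perpendicular to the desired track; the heading must have a component into the wind equal to 60.49 km/h: 77.19 sin θ = 60.49.
sin θ = 0.7837, so θ = 51.596°.

52°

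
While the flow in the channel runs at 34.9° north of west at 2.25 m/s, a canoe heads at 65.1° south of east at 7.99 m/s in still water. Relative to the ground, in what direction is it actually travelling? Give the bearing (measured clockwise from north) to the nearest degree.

Taking east as x and north as y: velocity relative to the water = (3.364, -7.247) m/s; the water relative to ground = (-1.845, 1.287) m/s.
Velocity relative to ground = (3.364, -7.247) + (-1.845, 1.287) = (1.519, -5.960) m/s.
Bearing = atan2(1.52, -5.96) = 165.70° clockwise from north.

166°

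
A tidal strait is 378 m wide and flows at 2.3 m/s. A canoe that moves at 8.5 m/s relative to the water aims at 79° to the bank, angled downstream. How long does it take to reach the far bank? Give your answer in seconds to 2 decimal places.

45.30 s

The component of the canoe's velocity perpendicular to the bank is 8.5 × sin 79° = 8.344 m/s.
Only the cross-stream component determines the crossing time; the current contributes nothing perpendicular to the bank.
Time = 378 / 8.344 = 45.303 s.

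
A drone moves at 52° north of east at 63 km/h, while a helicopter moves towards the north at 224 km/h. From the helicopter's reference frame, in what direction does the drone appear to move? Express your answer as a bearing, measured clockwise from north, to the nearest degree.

167°

Taking east as x and north as y: drone velocity = (38.787, 49.645) km/h; helicopter velocity = (0.000, 224.000) km/h.
Velocity of drone relative to helicopter = (38.787, 49.645) − (0.000, 224.000) = (38.787, -174.355) km/h.
Bearing = atan2(38.79, -174.36) = 167.46° clockwise from north.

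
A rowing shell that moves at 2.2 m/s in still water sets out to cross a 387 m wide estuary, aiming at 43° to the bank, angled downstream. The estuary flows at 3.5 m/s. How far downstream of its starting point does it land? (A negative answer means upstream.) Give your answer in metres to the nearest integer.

Perpendicular speed = 1.500 m/s; crossing time = 387 / 1.500 = 257.932 s.
Net downstream speed = 5.109 m/s.
Drift = 5.109 × 257.932 = 1317.768 m (downstream).

1318 m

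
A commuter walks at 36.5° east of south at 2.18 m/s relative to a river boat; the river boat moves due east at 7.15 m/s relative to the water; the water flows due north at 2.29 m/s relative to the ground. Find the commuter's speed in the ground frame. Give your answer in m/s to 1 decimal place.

In east/north components (m/s): commuter relative to river boat = (1.297, -1.752); river boat relative to water = (7.150, 0.000); water relative to ground = (0.000, 2.290).
Sum = (8.447, 0.538) m/s.
Speed = |(8.447, 0.538)| = 8.464 m/s.

8.5 m/s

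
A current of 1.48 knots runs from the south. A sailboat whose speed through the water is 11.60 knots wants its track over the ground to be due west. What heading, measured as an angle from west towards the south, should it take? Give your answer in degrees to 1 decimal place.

7.3°

The current pushes perpendicular to the desired track; the heading must have a component into the current equal to 1.48 knots: 11.60 sin θ = 1.48.
sin θ = 0.1276, so θ = 7.330°.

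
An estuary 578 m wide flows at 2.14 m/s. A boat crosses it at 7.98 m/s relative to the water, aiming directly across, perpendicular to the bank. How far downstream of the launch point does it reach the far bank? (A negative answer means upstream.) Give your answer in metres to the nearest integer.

Perpendicular speed = 7.980 m/s; crossing time = 578 / 7.980 = 72.431 s.
Net downstream speed = 2.140 m/s.
Drift = 2.140 × 72.431 = 155.003 m (downstream).

155 m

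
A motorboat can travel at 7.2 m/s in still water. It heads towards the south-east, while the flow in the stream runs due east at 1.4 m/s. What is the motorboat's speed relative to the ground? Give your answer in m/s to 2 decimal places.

Taking east as x and north as y: velocity relative to the water = (5.091, -5.091) m/s; the water relative to ground = (1.400, 0.000) m/s.
Velocity relative to ground = (5.091, -5.091) + (1.400, 0.000) = (6.491, -5.091) m/s.
Speed = |(6.491, -5.091)| = 8.250 m/s.

8.25 m/s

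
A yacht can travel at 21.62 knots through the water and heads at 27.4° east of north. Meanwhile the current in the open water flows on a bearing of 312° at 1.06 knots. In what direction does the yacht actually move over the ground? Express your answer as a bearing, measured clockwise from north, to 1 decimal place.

024.7°

Taking east as x and north as y: velocity relative to the water = (9.950, 19.195) knots; the water relative to ground = (-0.788, 0.709) knots.
Velocity relative to ground = (9.950, 19.195) + (-0.788, 0.709) = (9.162, 19.904) knots.
Bearing = atan2(9.16, 19.90) = 24.72° clockwise from north.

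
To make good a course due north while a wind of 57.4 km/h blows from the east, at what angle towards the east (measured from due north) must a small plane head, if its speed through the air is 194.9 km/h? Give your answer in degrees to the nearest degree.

17°

The wind pushes perpendicular to the desired track; the heading must have a component into the wind equal to 57.4 km/h: 194.9 sin θ = 57.4.
sin θ = 0.2945, so θ = 17.128°.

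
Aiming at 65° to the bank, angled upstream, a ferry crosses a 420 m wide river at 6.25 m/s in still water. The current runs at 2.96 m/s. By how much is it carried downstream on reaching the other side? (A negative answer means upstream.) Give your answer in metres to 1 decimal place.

Perpendicular speed = 5.664 m/s; crossing time = 420 / 5.664 = 74.147 s.
Net downstream speed = 0.319 m/s.
Drift = 0.319 × 74.147 = 23.626 m (downstream).

23.6 m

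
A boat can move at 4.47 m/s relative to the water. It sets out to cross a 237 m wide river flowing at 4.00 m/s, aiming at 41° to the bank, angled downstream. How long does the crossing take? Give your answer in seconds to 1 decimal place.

80.8 s

The component of the boat's velocity perpendicular to the bank is 4.47 × sin 41° = 2.933 m/s.
Only the cross-stream component determines the crossing time; the current contributes nothing perpendicular to the bank.
Time = 237 / 2.933 = 80.816 s.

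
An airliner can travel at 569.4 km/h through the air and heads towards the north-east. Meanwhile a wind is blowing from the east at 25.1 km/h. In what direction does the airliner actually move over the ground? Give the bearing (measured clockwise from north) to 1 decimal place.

043.2°

Taking east as x and north as y: velocity relative to the air = (402.627, 402.627) km/h; the air relative to ground = (-25.100, 0.000) km/h.
Velocity relative to ground = (402.627, 402.627) + (-25.100, 0.000) = (377.527, 402.627) km/h.
Bearing = atan2(377.53, 402.63) = 43.16° clockwise from north.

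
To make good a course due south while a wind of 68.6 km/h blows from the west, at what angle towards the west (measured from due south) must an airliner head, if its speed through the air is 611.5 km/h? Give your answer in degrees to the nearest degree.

6°

The wind pushes perpendicular to the desired track; the heading must have a component into the wind equal to 68.6 km/h: 611.5 sin θ = 68.6.
sin θ = 0.1122, so θ = 6.441°.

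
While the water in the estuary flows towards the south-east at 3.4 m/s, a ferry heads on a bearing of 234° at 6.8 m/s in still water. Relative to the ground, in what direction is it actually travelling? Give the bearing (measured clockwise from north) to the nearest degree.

206°

Taking east as x and north as y: velocity relative to the water = (-5.501, -3.997) m/s; the water relative to ground = (2.404, -2.404) m/s.
Velocity relative to ground = (-5.501, -3.997) + (2.404, -2.404) = (-3.097, -6.401) m/s.
Bearing = atan2(-3.10, -6.40) = 205.82° clockwise from north.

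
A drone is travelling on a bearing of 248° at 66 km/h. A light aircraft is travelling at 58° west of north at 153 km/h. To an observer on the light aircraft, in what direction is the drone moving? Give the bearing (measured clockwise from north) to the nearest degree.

Taking east as x and north as y: drone velocity = (-61.194, -24.724) km/h; light aircraft velocity = (-129.751, 81.078) km/h.
Velocity of drone relative to light aircraft = (-61.194, -24.724) − (-129.751, 81.078) = (68.557, -105.802) km/h.
Bearing = atan2(68.56, -105.80) = 147.06° clockwise from north.

147°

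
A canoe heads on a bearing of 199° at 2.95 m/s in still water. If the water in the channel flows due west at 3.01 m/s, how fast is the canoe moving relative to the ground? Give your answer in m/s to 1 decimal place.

Taking east as x and north as y: velocity relative to the water = (-0.960, -2.789) m/s; the water relative to ground = (-3.010, 0.000) m/s.
Velocity relative to ground = (-0.960, -2.789) + (-3.010, 0.000) = (-3.970, -2.789) m/s.
Speed = |(-3.970, -2.789)| = 4.852 m/s.

4.9 m/s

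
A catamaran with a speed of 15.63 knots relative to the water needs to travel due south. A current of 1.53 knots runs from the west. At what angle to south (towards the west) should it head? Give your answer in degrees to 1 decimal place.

5.6°

The current pushes perpendicular to the desired track; the heading must have a component into the current equal to 1.53 knots: 15.63 sin θ = 1.53.
sin θ = 0.0979, so θ = 5.618°.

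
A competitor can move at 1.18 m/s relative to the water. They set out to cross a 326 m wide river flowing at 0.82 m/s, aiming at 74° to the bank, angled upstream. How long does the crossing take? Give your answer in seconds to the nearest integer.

287 s

The component of the competitor's velocity perpendicular to the bank is 1.18 × sin 74° = 1.134 m/s.
Only the cross-stream component determines the crossing time; the current contributes nothing perpendicular to the bank.
Time = 326 / 1.134 = 287.405 s.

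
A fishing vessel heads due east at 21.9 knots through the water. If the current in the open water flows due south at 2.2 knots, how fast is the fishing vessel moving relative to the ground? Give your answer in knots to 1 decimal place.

Taking east as x and north as y: velocity relative to the water = (21.900, 0.000) knots; the water relative to ground = (0.000, -2.200) knots.
Velocity relative to ground = (21.900, 0.000) + (0.000, -2.200) = (21.900, -2.200) knots.
Speed = |(21.900, -2.200)| = 22.010 knots.

22.0 knots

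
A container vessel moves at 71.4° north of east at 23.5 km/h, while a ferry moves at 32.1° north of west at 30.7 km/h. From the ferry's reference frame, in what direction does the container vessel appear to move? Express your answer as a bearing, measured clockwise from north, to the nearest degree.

Taking east as x and north as y: container vessel velocity = (7.496, 22.273) km/h; ferry velocity = (-26.007, 16.314) km/h.
Velocity of container vessel relative to ferry = (7.496, 22.273) − (-26.007, 16.314) = (33.502, 5.959) km/h.
Bearing = atan2(33.50, 5.96) = 79.91° clockwise from north.

080°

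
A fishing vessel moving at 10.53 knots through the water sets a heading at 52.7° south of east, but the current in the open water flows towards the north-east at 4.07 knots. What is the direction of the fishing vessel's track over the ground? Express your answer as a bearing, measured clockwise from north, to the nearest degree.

121°

Taking east as x and north as y: velocity relative to the water = (6.381, -8.376) knots; the water relative to ground = (2.878, 2.878) knots.
Velocity relative to ground = (6.381, -8.376) + (2.878, 2.878) = (9.259, -5.498) knots.
Bearing = atan2(9.26, -5.50) = 120.70° clockwise from north.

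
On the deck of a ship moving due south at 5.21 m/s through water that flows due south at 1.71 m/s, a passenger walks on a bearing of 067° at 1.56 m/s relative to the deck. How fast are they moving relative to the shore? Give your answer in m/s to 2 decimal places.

In east/north components (m/s): passenger relative to ship = (1.436, 0.610); ship relative to water = (0.000, -5.210); water relative to ground = (0.000, -1.710).
Sum = (1.436, -6.310) m/s.
Speed = |(1.436, -6.310)| = 6.472 m/s.

6.47 m/s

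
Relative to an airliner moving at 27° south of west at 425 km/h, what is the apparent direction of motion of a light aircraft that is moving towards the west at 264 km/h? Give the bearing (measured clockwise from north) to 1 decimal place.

Taking east as x and north as y: light aircraft velocity = (-264.000, 0.000) km/h; airliner velocity = (-378.678, -192.946) km/h.
Velocity of light aircraft relative to airliner = (-264.000, 0.000) − (-378.678, -192.946) = (114.678, 192.946) km/h.
Bearing = atan2(114.68, 192.95) = 30.73° clockwise from north.

030.7°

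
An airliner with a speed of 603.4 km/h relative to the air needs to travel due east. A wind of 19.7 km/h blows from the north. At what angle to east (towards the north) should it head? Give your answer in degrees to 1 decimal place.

The wind pushes perpendicular to the desired track; the heading must have a component into the wind equal to 19.7 km/h: 603.4 sin θ = 19.7.
sin θ = 0.0326, so θ = 1.871°.

1.9°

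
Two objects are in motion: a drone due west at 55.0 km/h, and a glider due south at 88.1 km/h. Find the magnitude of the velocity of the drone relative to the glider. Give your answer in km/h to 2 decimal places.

103.86 km/h

Taking east as x and north as y: drone velocity = (-55.000, 0.000) km/h; glider velocity = (0.000, -88.100) km/h.
Velocity of drone relative to glider = (-55.000, 0.000) − (0.000, -88.100) = (-55.000, 88.100) km/h.
Magnitude = |(-55.000, 88.100)| = 103.859 km/h.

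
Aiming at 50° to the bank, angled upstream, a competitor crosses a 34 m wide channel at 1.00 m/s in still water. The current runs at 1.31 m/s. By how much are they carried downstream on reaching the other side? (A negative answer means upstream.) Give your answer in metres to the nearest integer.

30 m

Perpendicular speed = 0.766 m/s; crossing time = 34 / 0.766 = 44.384 s.
Net downstream speed = 0.667 m/s.
Drift = 0.667 × 44.384 = 29.613 m (downstream).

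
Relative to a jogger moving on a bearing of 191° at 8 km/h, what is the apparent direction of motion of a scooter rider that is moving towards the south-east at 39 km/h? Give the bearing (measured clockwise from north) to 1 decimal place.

124.1°

Taking east as x and north as y: scooter rider velocity = (27.577, -27.577) km/h; jogger velocity = (-1.526, -7.853) km/h.
Velocity of scooter rider relative to jogger = (27.577, -27.577) − (-1.526, -7.853) = (29.104, -19.724) km/h.
Bearing = atan2(29.10, -19.72) = 124.13° clockwise from north.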